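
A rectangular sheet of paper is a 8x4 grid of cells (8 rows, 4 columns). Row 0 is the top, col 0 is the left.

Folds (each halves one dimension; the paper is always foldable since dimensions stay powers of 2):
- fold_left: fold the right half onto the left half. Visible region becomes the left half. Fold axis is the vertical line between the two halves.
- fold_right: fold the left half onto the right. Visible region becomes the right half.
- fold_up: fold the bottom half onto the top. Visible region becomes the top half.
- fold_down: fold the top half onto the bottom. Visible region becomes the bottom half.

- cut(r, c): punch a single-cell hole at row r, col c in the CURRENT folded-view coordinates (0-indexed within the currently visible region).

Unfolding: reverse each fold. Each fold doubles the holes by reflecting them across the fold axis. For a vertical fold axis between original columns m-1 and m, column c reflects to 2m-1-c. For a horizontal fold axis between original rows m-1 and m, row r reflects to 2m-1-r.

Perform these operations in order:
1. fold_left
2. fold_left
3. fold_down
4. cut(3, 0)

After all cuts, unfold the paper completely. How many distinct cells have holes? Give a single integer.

Answer: 8

Derivation:
Op 1 fold_left: fold axis v@2; visible region now rows[0,8) x cols[0,2) = 8x2
Op 2 fold_left: fold axis v@1; visible region now rows[0,8) x cols[0,1) = 8x1
Op 3 fold_down: fold axis h@4; visible region now rows[4,8) x cols[0,1) = 4x1
Op 4 cut(3, 0): punch at orig (7,0); cuts so far [(7, 0)]; region rows[4,8) x cols[0,1) = 4x1
Unfold 1 (reflect across h@4): 2 holes -> [(0, 0), (7, 0)]
Unfold 2 (reflect across v@1): 4 holes -> [(0, 0), (0, 1), (7, 0), (7, 1)]
Unfold 3 (reflect across v@2): 8 holes -> [(0, 0), (0, 1), (0, 2), (0, 3), (7, 0), (7, 1), (7, 2), (7, 3)]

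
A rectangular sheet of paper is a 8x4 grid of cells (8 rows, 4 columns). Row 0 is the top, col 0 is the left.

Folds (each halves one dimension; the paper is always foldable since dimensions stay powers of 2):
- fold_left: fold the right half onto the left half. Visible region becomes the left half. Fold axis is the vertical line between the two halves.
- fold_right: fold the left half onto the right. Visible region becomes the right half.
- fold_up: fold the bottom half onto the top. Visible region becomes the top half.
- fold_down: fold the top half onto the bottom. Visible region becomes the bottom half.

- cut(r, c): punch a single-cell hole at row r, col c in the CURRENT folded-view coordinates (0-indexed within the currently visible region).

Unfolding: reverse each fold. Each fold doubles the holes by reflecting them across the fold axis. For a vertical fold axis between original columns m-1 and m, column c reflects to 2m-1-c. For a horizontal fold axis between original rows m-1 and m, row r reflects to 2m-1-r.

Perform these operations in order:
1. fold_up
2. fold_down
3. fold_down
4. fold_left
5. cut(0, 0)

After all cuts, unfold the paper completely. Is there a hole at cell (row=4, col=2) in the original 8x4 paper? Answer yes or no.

Op 1 fold_up: fold axis h@4; visible region now rows[0,4) x cols[0,4) = 4x4
Op 2 fold_down: fold axis h@2; visible region now rows[2,4) x cols[0,4) = 2x4
Op 3 fold_down: fold axis h@3; visible region now rows[3,4) x cols[0,4) = 1x4
Op 4 fold_left: fold axis v@2; visible region now rows[3,4) x cols[0,2) = 1x2
Op 5 cut(0, 0): punch at orig (3,0); cuts so far [(3, 0)]; region rows[3,4) x cols[0,2) = 1x2
Unfold 1 (reflect across v@2): 2 holes -> [(3, 0), (3, 3)]
Unfold 2 (reflect across h@3): 4 holes -> [(2, 0), (2, 3), (3, 0), (3, 3)]
Unfold 3 (reflect across h@2): 8 holes -> [(0, 0), (0, 3), (1, 0), (1, 3), (2, 0), (2, 3), (3, 0), (3, 3)]
Unfold 4 (reflect across h@4): 16 holes -> [(0, 0), (0, 3), (1, 0), (1, 3), (2, 0), (2, 3), (3, 0), (3, 3), (4, 0), (4, 3), (5, 0), (5, 3), (6, 0), (6, 3), (7, 0), (7, 3)]
Holes: [(0, 0), (0, 3), (1, 0), (1, 3), (2, 0), (2, 3), (3, 0), (3, 3), (4, 0), (4, 3), (5, 0), (5, 3), (6, 0), (6, 3), (7, 0), (7, 3)]

Answer: no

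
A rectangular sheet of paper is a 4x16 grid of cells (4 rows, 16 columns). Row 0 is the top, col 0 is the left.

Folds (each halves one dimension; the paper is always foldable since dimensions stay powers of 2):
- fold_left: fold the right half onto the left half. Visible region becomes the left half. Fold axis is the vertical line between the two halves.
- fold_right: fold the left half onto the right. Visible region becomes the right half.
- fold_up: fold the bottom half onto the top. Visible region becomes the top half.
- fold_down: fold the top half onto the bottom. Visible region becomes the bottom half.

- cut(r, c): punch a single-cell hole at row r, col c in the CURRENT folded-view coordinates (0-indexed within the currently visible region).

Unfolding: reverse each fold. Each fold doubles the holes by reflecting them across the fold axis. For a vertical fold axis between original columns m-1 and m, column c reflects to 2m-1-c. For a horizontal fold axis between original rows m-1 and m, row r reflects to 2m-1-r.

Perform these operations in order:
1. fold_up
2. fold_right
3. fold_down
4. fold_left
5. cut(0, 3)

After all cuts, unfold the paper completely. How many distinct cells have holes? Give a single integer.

Answer: 16

Derivation:
Op 1 fold_up: fold axis h@2; visible region now rows[0,2) x cols[0,16) = 2x16
Op 2 fold_right: fold axis v@8; visible region now rows[0,2) x cols[8,16) = 2x8
Op 3 fold_down: fold axis h@1; visible region now rows[1,2) x cols[8,16) = 1x8
Op 4 fold_left: fold axis v@12; visible region now rows[1,2) x cols[8,12) = 1x4
Op 5 cut(0, 3): punch at orig (1,11); cuts so far [(1, 11)]; region rows[1,2) x cols[8,12) = 1x4
Unfold 1 (reflect across v@12): 2 holes -> [(1, 11), (1, 12)]
Unfold 2 (reflect across h@1): 4 holes -> [(0, 11), (0, 12), (1, 11), (1, 12)]
Unfold 3 (reflect across v@8): 8 holes -> [(0, 3), (0, 4), (0, 11), (0, 12), (1, 3), (1, 4), (1, 11), (1, 12)]
Unfold 4 (reflect across h@2): 16 holes -> [(0, 3), (0, 4), (0, 11), (0, 12), (1, 3), (1, 4), (1, 11), (1, 12), (2, 3), (2, 4), (2, 11), (2, 12), (3, 3), (3, 4), (3, 11), (3, 12)]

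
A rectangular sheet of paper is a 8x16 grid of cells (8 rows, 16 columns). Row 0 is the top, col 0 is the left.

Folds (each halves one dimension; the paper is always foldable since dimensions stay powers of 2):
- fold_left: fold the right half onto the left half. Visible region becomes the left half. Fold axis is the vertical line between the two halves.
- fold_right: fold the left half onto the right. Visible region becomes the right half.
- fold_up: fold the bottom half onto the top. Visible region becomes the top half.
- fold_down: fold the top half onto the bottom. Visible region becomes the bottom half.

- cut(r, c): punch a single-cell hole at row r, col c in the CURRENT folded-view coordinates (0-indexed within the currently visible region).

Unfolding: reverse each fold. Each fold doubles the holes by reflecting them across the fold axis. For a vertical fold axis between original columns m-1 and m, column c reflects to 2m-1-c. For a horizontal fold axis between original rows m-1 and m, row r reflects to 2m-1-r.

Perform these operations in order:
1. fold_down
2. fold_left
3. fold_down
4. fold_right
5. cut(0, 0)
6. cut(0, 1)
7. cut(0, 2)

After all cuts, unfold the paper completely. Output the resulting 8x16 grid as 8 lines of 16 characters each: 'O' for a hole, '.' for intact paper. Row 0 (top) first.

Op 1 fold_down: fold axis h@4; visible region now rows[4,8) x cols[0,16) = 4x16
Op 2 fold_left: fold axis v@8; visible region now rows[4,8) x cols[0,8) = 4x8
Op 3 fold_down: fold axis h@6; visible region now rows[6,8) x cols[0,8) = 2x8
Op 4 fold_right: fold axis v@4; visible region now rows[6,8) x cols[4,8) = 2x4
Op 5 cut(0, 0): punch at orig (6,4); cuts so far [(6, 4)]; region rows[6,8) x cols[4,8) = 2x4
Op 6 cut(0, 1): punch at orig (6,5); cuts so far [(6, 4), (6, 5)]; region rows[6,8) x cols[4,8) = 2x4
Op 7 cut(0, 2): punch at orig (6,6); cuts so far [(6, 4), (6, 5), (6, 6)]; region rows[6,8) x cols[4,8) = 2x4
Unfold 1 (reflect across v@4): 6 holes -> [(6, 1), (6, 2), (6, 3), (6, 4), (6, 5), (6, 6)]
Unfold 2 (reflect across h@6): 12 holes -> [(5, 1), (5, 2), (5, 3), (5, 4), (5, 5), (5, 6), (6, 1), (6, 2), (6, 3), (6, 4), (6, 5), (6, 6)]
Unfold 3 (reflect across v@8): 24 holes -> [(5, 1), (5, 2), (5, 3), (5, 4), (5, 5), (5, 6), (5, 9), (5, 10), (5, 11), (5, 12), (5, 13), (5, 14), (6, 1), (6, 2), (6, 3), (6, 4), (6, 5), (6, 6), (6, 9), (6, 10), (6, 11), (6, 12), (6, 13), (6, 14)]
Unfold 4 (reflect across h@4): 48 holes -> [(1, 1), (1, 2), (1, 3), (1, 4), (1, 5), (1, 6), (1, 9), (1, 10), (1, 11), (1, 12), (1, 13), (1, 14), (2, 1), (2, 2), (2, 3), (2, 4), (2, 5), (2, 6), (2, 9), (2, 10), (2, 11), (2, 12), (2, 13), (2, 14), (5, 1), (5, 2), (5, 3), (5, 4), (5, 5), (5, 6), (5, 9), (5, 10), (5, 11), (5, 12), (5, 13), (5, 14), (6, 1), (6, 2), (6, 3), (6, 4), (6, 5), (6, 6), (6, 9), (6, 10), (6, 11), (6, 12), (6, 13), (6, 14)]

Answer: ................
.OOOOOO..OOOOOO.
.OOOOOO..OOOOOO.
................
................
.OOOOOO..OOOOOO.
.OOOOOO..OOOOOO.
................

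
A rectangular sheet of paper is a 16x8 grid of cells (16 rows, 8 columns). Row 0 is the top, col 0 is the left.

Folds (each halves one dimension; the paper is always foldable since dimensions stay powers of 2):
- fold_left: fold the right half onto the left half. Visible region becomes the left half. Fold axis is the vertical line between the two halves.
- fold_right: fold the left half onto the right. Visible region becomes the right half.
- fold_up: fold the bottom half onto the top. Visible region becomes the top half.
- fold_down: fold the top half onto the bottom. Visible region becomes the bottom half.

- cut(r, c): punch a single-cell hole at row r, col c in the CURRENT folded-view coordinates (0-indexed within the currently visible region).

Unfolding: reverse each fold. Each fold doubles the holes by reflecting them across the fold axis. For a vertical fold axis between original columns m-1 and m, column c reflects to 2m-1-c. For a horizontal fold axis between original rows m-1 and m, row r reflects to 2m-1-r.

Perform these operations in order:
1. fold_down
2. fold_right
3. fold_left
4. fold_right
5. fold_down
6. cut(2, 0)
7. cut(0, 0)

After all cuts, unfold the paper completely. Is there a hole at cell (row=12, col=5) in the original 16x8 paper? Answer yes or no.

Answer: yes

Derivation:
Op 1 fold_down: fold axis h@8; visible region now rows[8,16) x cols[0,8) = 8x8
Op 2 fold_right: fold axis v@4; visible region now rows[8,16) x cols[4,8) = 8x4
Op 3 fold_left: fold axis v@6; visible region now rows[8,16) x cols[4,6) = 8x2
Op 4 fold_right: fold axis v@5; visible region now rows[8,16) x cols[5,6) = 8x1
Op 5 fold_down: fold axis h@12; visible region now rows[12,16) x cols[5,6) = 4x1
Op 6 cut(2, 0): punch at orig (14,5); cuts so far [(14, 5)]; region rows[12,16) x cols[5,6) = 4x1
Op 7 cut(0, 0): punch at orig (12,5); cuts so far [(12, 5), (14, 5)]; region rows[12,16) x cols[5,6) = 4x1
Unfold 1 (reflect across h@12): 4 holes -> [(9, 5), (11, 5), (12, 5), (14, 5)]
Unfold 2 (reflect across v@5): 8 holes -> [(9, 4), (9, 5), (11, 4), (11, 5), (12, 4), (12, 5), (14, 4), (14, 5)]
Unfold 3 (reflect across v@6): 16 holes -> [(9, 4), (9, 5), (9, 6), (9, 7), (11, 4), (11, 5), (11, 6), (11, 7), (12, 4), (12, 5), (12, 6), (12, 7), (14, 4), (14, 5), (14, 6), (14, 7)]
Unfold 4 (reflect across v@4): 32 holes -> [(9, 0), (9, 1), (9, 2), (9, 3), (9, 4), (9, 5), (9, 6), (9, 7), (11, 0), (11, 1), (11, 2), (11, 3), (11, 4), (11, 5), (11, 6), (11, 7), (12, 0), (12, 1), (12, 2), (12, 3), (12, 4), (12, 5), (12, 6), (12, 7), (14, 0), (14, 1), (14, 2), (14, 3), (14, 4), (14, 5), (14, 6), (14, 7)]
Unfold 5 (reflect across h@8): 64 holes -> [(1, 0), (1, 1), (1, 2), (1, 3), (1, 4), (1, 5), (1, 6), (1, 7), (3, 0), (3, 1), (3, 2), (3, 3), (3, 4), (3, 5), (3, 6), (3, 7), (4, 0), (4, 1), (4, 2), (4, 3), (4, 4), (4, 5), (4, 6), (4, 7), (6, 0), (6, 1), (6, 2), (6, 3), (6, 4), (6, 5), (6, 6), (6, 7), (9, 0), (9, 1), (9, 2), (9, 3), (9, 4), (9, 5), (9, 6), (9, 7), (11, 0), (11, 1), (11, 2), (11, 3), (11, 4), (11, 5), (11, 6), (11, 7), (12, 0), (12, 1), (12, 2), (12, 3), (12, 4), (12, 5), (12, 6), (12, 7), (14, 0), (14, 1), (14, 2), (14, 3), (14, 4), (14, 5), (14, 6), (14, 7)]
Holes: [(1, 0), (1, 1), (1, 2), (1, 3), (1, 4), (1, 5), (1, 6), (1, 7), (3, 0), (3, 1), (3, 2), (3, 3), (3, 4), (3, 5), (3, 6), (3, 7), (4, 0), (4, 1), (4, 2), (4, 3), (4, 4), (4, 5), (4, 6), (4, 7), (6, 0), (6, 1), (6, 2), (6, 3), (6, 4), (6, 5), (6, 6), (6, 7), (9, 0), (9, 1), (9, 2), (9, 3), (9, 4), (9, 5), (9, 6), (9, 7), (11, 0), (11, 1), (11, 2), (11, 3), (11, 4), (11, 5), (11, 6), (11, 7), (12, 0), (12, 1), (12, 2), (12, 3), (12, 4), (12, 5), (12, 6), (12, 7), (14, 0), (14, 1), (14, 2), (14, 3), (14, 4), (14, 5), (14, 6), (14, 7)]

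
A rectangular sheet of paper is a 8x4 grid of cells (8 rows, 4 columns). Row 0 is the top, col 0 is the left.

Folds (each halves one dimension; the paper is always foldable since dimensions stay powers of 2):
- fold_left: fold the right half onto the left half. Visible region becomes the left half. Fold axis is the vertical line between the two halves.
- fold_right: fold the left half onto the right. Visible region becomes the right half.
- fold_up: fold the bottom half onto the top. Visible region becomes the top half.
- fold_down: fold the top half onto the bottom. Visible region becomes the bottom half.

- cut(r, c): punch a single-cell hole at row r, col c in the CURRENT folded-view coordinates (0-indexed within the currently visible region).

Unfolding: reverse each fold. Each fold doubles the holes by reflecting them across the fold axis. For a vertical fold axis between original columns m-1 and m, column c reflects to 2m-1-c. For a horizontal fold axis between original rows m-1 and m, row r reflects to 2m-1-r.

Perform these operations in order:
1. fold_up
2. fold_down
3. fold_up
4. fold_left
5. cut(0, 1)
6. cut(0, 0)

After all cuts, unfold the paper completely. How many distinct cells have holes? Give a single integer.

Op 1 fold_up: fold axis h@4; visible region now rows[0,4) x cols[0,4) = 4x4
Op 2 fold_down: fold axis h@2; visible region now rows[2,4) x cols[0,4) = 2x4
Op 3 fold_up: fold axis h@3; visible region now rows[2,3) x cols[0,4) = 1x4
Op 4 fold_left: fold axis v@2; visible region now rows[2,3) x cols[0,2) = 1x2
Op 5 cut(0, 1): punch at orig (2,1); cuts so far [(2, 1)]; region rows[2,3) x cols[0,2) = 1x2
Op 6 cut(0, 0): punch at orig (2,0); cuts so far [(2, 0), (2, 1)]; region rows[2,3) x cols[0,2) = 1x2
Unfold 1 (reflect across v@2): 4 holes -> [(2, 0), (2, 1), (2, 2), (2, 3)]
Unfold 2 (reflect across h@3): 8 holes -> [(2, 0), (2, 1), (2, 2), (2, 3), (3, 0), (3, 1), (3, 2), (3, 3)]
Unfold 3 (reflect across h@2): 16 holes -> [(0, 0), (0, 1), (0, 2), (0, 3), (1, 0), (1, 1), (1, 2), (1, 3), (2, 0), (2, 1), (2, 2), (2, 3), (3, 0), (3, 1), (3, 2), (3, 3)]
Unfold 4 (reflect across h@4): 32 holes -> [(0, 0), (0, 1), (0, 2), (0, 3), (1, 0), (1, 1), (1, 2), (1, 3), (2, 0), (2, 1), (2, 2), (2, 3), (3, 0), (3, 1), (3, 2), (3, 3), (4, 0), (4, 1), (4, 2), (4, 3), (5, 0), (5, 1), (5, 2), (5, 3), (6, 0), (6, 1), (6, 2), (6, 3), (7, 0), (7, 1), (7, 2), (7, 3)]

Answer: 32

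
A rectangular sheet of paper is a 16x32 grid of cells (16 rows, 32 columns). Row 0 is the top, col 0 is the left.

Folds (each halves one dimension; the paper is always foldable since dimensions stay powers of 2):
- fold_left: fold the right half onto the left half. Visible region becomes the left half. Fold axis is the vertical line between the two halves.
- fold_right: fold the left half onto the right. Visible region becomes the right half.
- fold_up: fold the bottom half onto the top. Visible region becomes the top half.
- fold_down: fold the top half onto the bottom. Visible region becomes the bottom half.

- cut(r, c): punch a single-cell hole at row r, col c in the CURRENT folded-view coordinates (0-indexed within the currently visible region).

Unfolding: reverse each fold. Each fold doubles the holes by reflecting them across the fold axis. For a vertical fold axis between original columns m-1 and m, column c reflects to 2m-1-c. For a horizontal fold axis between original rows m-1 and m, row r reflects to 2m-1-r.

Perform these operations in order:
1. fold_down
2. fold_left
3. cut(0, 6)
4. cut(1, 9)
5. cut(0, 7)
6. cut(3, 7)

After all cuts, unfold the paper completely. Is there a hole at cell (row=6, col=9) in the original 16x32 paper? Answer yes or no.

Op 1 fold_down: fold axis h@8; visible region now rows[8,16) x cols[0,32) = 8x32
Op 2 fold_left: fold axis v@16; visible region now rows[8,16) x cols[0,16) = 8x16
Op 3 cut(0, 6): punch at orig (8,6); cuts so far [(8, 6)]; region rows[8,16) x cols[0,16) = 8x16
Op 4 cut(1, 9): punch at orig (9,9); cuts so far [(8, 6), (9, 9)]; region rows[8,16) x cols[0,16) = 8x16
Op 5 cut(0, 7): punch at orig (8,7); cuts so far [(8, 6), (8, 7), (9, 9)]; region rows[8,16) x cols[0,16) = 8x16
Op 6 cut(3, 7): punch at orig (11,7); cuts so far [(8, 6), (8, 7), (9, 9), (11, 7)]; region rows[8,16) x cols[0,16) = 8x16
Unfold 1 (reflect across v@16): 8 holes -> [(8, 6), (8, 7), (8, 24), (8, 25), (9, 9), (9, 22), (11, 7), (11, 24)]
Unfold 2 (reflect across h@8): 16 holes -> [(4, 7), (4, 24), (6, 9), (6, 22), (7, 6), (7, 7), (7, 24), (7, 25), (8, 6), (8, 7), (8, 24), (8, 25), (9, 9), (9, 22), (11, 7), (11, 24)]
Holes: [(4, 7), (4, 24), (6, 9), (6, 22), (7, 6), (7, 7), (7, 24), (7, 25), (8, 6), (8, 7), (8, 24), (8, 25), (9, 9), (9, 22), (11, 7), (11, 24)]

Answer: yes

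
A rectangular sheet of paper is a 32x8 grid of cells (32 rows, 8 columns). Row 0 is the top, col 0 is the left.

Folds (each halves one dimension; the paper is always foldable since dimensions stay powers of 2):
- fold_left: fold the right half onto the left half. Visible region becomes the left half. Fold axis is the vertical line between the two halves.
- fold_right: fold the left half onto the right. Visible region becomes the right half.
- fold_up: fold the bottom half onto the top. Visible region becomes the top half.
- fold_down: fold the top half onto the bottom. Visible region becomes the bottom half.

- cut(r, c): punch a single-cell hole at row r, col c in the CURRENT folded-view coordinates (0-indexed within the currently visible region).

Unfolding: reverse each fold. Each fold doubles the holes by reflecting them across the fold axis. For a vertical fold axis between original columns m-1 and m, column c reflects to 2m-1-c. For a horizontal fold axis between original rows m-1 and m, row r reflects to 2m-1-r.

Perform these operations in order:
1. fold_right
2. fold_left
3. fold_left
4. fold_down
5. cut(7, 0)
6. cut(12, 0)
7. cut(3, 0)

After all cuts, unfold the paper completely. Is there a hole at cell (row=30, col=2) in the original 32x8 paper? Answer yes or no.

Answer: no

Derivation:
Op 1 fold_right: fold axis v@4; visible region now rows[0,32) x cols[4,8) = 32x4
Op 2 fold_left: fold axis v@6; visible region now rows[0,32) x cols[4,6) = 32x2
Op 3 fold_left: fold axis v@5; visible region now rows[0,32) x cols[4,5) = 32x1
Op 4 fold_down: fold axis h@16; visible region now rows[16,32) x cols[4,5) = 16x1
Op 5 cut(7, 0): punch at orig (23,4); cuts so far [(23, 4)]; region rows[16,32) x cols[4,5) = 16x1
Op 6 cut(12, 0): punch at orig (28,4); cuts so far [(23, 4), (28, 4)]; region rows[16,32) x cols[4,5) = 16x1
Op 7 cut(3, 0): punch at orig (19,4); cuts so far [(19, 4), (23, 4), (28, 4)]; region rows[16,32) x cols[4,5) = 16x1
Unfold 1 (reflect across h@16): 6 holes -> [(3, 4), (8, 4), (12, 4), (19, 4), (23, 4), (28, 4)]
Unfold 2 (reflect across v@5): 12 holes -> [(3, 4), (3, 5), (8, 4), (8, 5), (12, 4), (12, 5), (19, 4), (19, 5), (23, 4), (23, 5), (28, 4), (28, 5)]
Unfold 3 (reflect across v@6): 24 holes -> [(3, 4), (3, 5), (3, 6), (3, 7), (8, 4), (8, 5), (8, 6), (8, 7), (12, 4), (12, 5), (12, 6), (12, 7), (19, 4), (19, 5), (19, 6), (19, 7), (23, 4), (23, 5), (23, 6), (23, 7), (28, 4), (28, 5), (28, 6), (28, 7)]
Unfold 4 (reflect across v@4): 48 holes -> [(3, 0), (3, 1), (3, 2), (3, 3), (3, 4), (3, 5), (3, 6), (3, 7), (8, 0), (8, 1), (8, 2), (8, 3), (8, 4), (8, 5), (8, 6), (8, 7), (12, 0), (12, 1), (12, 2), (12, 3), (12, 4), (12, 5), (12, 6), (12, 7), (19, 0), (19, 1), (19, 2), (19, 3), (19, 4), (19, 5), (19, 6), (19, 7), (23, 0), (23, 1), (23, 2), (23, 3), (23, 4), (23, 5), (23, 6), (23, 7), (28, 0), (28, 1), (28, 2), (28, 3), (28, 4), (28, 5), (28, 6), (28, 7)]
Holes: [(3, 0), (3, 1), (3, 2), (3, 3), (3, 4), (3, 5), (3, 6), (3, 7), (8, 0), (8, 1), (8, 2), (8, 3), (8, 4), (8, 5), (8, 6), (8, 7), (12, 0), (12, 1), (12, 2), (12, 3), (12, 4), (12, 5), (12, 6), (12, 7), (19, 0), (19, 1), (19, 2), (19, 3), (19, 4), (19, 5), (19, 6), (19, 7), (23, 0), (23, 1), (23, 2), (23, 3), (23, 4), (23, 5), (23, 6), (23, 7), (28, 0), (28, 1), (28, 2), (28, 3), (28, 4), (28, 5), (28, 6), (28, 7)]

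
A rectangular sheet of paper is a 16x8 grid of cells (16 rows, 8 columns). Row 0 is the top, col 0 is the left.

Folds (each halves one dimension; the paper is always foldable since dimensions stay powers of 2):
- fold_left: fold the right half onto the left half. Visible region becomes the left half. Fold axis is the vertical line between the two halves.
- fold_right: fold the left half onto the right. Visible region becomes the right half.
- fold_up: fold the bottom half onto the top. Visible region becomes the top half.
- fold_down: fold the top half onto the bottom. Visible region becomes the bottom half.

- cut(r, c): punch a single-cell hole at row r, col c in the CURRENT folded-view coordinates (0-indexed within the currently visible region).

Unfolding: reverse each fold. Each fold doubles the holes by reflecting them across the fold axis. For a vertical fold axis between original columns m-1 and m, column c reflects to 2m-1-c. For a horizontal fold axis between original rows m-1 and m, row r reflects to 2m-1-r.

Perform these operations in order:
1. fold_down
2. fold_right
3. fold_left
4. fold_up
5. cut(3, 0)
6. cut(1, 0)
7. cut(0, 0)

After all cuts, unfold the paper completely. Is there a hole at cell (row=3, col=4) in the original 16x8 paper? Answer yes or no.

Op 1 fold_down: fold axis h@8; visible region now rows[8,16) x cols[0,8) = 8x8
Op 2 fold_right: fold axis v@4; visible region now rows[8,16) x cols[4,8) = 8x4
Op 3 fold_left: fold axis v@6; visible region now rows[8,16) x cols[4,6) = 8x2
Op 4 fold_up: fold axis h@12; visible region now rows[8,12) x cols[4,6) = 4x2
Op 5 cut(3, 0): punch at orig (11,4); cuts so far [(11, 4)]; region rows[8,12) x cols[4,6) = 4x2
Op 6 cut(1, 0): punch at orig (9,4); cuts so far [(9, 4), (11, 4)]; region rows[8,12) x cols[4,6) = 4x2
Op 7 cut(0, 0): punch at orig (8,4); cuts so far [(8, 4), (9, 4), (11, 4)]; region rows[8,12) x cols[4,6) = 4x2
Unfold 1 (reflect across h@12): 6 holes -> [(8, 4), (9, 4), (11, 4), (12, 4), (14, 4), (15, 4)]
Unfold 2 (reflect across v@6): 12 holes -> [(8, 4), (8, 7), (9, 4), (9, 7), (11, 4), (11, 7), (12, 4), (12, 7), (14, 4), (14, 7), (15, 4), (15, 7)]
Unfold 3 (reflect across v@4): 24 holes -> [(8, 0), (8, 3), (8, 4), (8, 7), (9, 0), (9, 3), (9, 4), (9, 7), (11, 0), (11, 3), (11, 4), (11, 7), (12, 0), (12, 3), (12, 4), (12, 7), (14, 0), (14, 3), (14, 4), (14, 7), (15, 0), (15, 3), (15, 4), (15, 7)]
Unfold 4 (reflect across h@8): 48 holes -> [(0, 0), (0, 3), (0, 4), (0, 7), (1, 0), (1, 3), (1, 4), (1, 7), (3, 0), (3, 3), (3, 4), (3, 7), (4, 0), (4, 3), (4, 4), (4, 7), (6, 0), (6, 3), (6, 4), (6, 7), (7, 0), (7, 3), (7, 4), (7, 7), (8, 0), (8, 3), (8, 4), (8, 7), (9, 0), (9, 3), (9, 4), (9, 7), (11, 0), (11, 3), (11, 4), (11, 7), (12, 0), (12, 3), (12, 4), (12, 7), (14, 0), (14, 3), (14, 4), (14, 7), (15, 0), (15, 3), (15, 4), (15, 7)]
Holes: [(0, 0), (0, 3), (0, 4), (0, 7), (1, 0), (1, 3), (1, 4), (1, 7), (3, 0), (3, 3), (3, 4), (3, 7), (4, 0), (4, 3), (4, 4), (4, 7), (6, 0), (6, 3), (6, 4), (6, 7), (7, 0), (7, 3), (7, 4), (7, 7), (8, 0), (8, 3), (8, 4), (8, 7), (9, 0), (9, 3), (9, 4), (9, 7), (11, 0), (11, 3), (11, 4), (11, 7), (12, 0), (12, 3), (12, 4), (12, 7), (14, 0), (14, 3), (14, 4), (14, 7), (15, 0), (15, 3), (15, 4), (15, 7)]

Answer: yes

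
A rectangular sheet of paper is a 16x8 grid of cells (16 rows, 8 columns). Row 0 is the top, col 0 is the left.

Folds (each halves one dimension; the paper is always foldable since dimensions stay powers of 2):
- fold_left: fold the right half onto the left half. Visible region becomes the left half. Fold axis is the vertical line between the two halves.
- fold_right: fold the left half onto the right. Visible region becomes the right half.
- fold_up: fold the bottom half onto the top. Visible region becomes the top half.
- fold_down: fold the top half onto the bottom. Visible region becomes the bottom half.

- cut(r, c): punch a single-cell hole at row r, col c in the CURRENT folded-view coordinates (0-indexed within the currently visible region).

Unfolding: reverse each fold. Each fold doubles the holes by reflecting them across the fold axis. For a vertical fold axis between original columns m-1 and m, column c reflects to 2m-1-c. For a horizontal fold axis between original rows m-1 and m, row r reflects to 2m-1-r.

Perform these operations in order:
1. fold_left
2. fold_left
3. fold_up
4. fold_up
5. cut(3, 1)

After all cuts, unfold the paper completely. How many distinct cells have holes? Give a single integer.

Answer: 16

Derivation:
Op 1 fold_left: fold axis v@4; visible region now rows[0,16) x cols[0,4) = 16x4
Op 2 fold_left: fold axis v@2; visible region now rows[0,16) x cols[0,2) = 16x2
Op 3 fold_up: fold axis h@8; visible region now rows[0,8) x cols[0,2) = 8x2
Op 4 fold_up: fold axis h@4; visible region now rows[0,4) x cols[0,2) = 4x2
Op 5 cut(3, 1): punch at orig (3,1); cuts so far [(3, 1)]; region rows[0,4) x cols[0,2) = 4x2
Unfold 1 (reflect across h@4): 2 holes -> [(3, 1), (4, 1)]
Unfold 2 (reflect across h@8): 4 holes -> [(3, 1), (4, 1), (11, 1), (12, 1)]
Unfold 3 (reflect across v@2): 8 holes -> [(3, 1), (3, 2), (4, 1), (4, 2), (11, 1), (11, 2), (12, 1), (12, 2)]
Unfold 4 (reflect across v@4): 16 holes -> [(3, 1), (3, 2), (3, 5), (3, 6), (4, 1), (4, 2), (4, 5), (4, 6), (11, 1), (11, 2), (11, 5), (11, 6), (12, 1), (12, 2), (12, 5), (12, 6)]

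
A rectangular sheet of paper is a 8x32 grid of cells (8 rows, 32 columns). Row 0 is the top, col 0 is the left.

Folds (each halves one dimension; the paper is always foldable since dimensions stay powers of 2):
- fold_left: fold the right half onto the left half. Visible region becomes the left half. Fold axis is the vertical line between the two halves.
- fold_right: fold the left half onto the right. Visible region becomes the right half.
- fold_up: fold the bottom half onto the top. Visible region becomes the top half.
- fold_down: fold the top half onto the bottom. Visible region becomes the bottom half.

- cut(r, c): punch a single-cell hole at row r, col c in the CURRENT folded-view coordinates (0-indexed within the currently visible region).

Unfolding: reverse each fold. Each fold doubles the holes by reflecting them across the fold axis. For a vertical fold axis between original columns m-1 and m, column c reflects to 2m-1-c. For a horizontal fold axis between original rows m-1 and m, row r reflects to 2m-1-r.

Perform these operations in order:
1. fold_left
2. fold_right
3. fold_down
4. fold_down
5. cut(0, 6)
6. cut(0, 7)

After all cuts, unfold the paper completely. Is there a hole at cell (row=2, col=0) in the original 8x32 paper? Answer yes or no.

Op 1 fold_left: fold axis v@16; visible region now rows[0,8) x cols[0,16) = 8x16
Op 2 fold_right: fold axis v@8; visible region now rows[0,8) x cols[8,16) = 8x8
Op 3 fold_down: fold axis h@4; visible region now rows[4,8) x cols[8,16) = 4x8
Op 4 fold_down: fold axis h@6; visible region now rows[6,8) x cols[8,16) = 2x8
Op 5 cut(0, 6): punch at orig (6,14); cuts so far [(6, 14)]; region rows[6,8) x cols[8,16) = 2x8
Op 6 cut(0, 7): punch at orig (6,15); cuts so far [(6, 14), (6, 15)]; region rows[6,8) x cols[8,16) = 2x8
Unfold 1 (reflect across h@6): 4 holes -> [(5, 14), (5, 15), (6, 14), (6, 15)]
Unfold 2 (reflect across h@4): 8 holes -> [(1, 14), (1, 15), (2, 14), (2, 15), (5, 14), (5, 15), (6, 14), (6, 15)]
Unfold 3 (reflect across v@8): 16 holes -> [(1, 0), (1, 1), (1, 14), (1, 15), (2, 0), (2, 1), (2, 14), (2, 15), (5, 0), (5, 1), (5, 14), (5, 15), (6, 0), (6, 1), (6, 14), (6, 15)]
Unfold 4 (reflect across v@16): 32 holes -> [(1, 0), (1, 1), (1, 14), (1, 15), (1, 16), (1, 17), (1, 30), (1, 31), (2, 0), (2, 1), (2, 14), (2, 15), (2, 16), (2, 17), (2, 30), (2, 31), (5, 0), (5, 1), (5, 14), (5, 15), (5, 16), (5, 17), (5, 30), (5, 31), (6, 0), (6, 1), (6, 14), (6, 15), (6, 16), (6, 17), (6, 30), (6, 31)]
Holes: [(1, 0), (1, 1), (1, 14), (1, 15), (1, 16), (1, 17), (1, 30), (1, 31), (2, 0), (2, 1), (2, 14), (2, 15), (2, 16), (2, 17), (2, 30), (2, 31), (5, 0), (5, 1), (5, 14), (5, 15), (5, 16), (5, 17), (5, 30), (5, 31), (6, 0), (6, 1), (6, 14), (6, 15), (6, 16), (6, 17), (6, 30), (6, 31)]

Answer: yes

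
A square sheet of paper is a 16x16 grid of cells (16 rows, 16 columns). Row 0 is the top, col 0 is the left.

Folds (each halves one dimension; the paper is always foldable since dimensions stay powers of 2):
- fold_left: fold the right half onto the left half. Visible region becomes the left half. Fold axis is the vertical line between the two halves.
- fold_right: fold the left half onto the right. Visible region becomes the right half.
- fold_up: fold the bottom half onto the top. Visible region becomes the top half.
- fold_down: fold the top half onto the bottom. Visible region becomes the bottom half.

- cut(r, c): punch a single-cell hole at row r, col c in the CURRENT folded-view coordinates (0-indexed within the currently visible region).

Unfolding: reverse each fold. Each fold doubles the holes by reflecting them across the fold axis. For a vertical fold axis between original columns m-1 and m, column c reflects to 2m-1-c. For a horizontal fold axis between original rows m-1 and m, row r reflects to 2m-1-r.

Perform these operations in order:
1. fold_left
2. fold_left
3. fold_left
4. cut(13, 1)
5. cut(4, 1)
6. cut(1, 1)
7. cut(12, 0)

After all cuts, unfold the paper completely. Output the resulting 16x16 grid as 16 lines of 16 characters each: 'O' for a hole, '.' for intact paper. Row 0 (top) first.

Answer: ................
.OO..OO..OO..OO.
................
................
.OO..OO..OO..OO.
................
................
................
................
................
................
................
O..OO..OO..OO..O
.OO..OO..OO..OO.
................
................

Derivation:
Op 1 fold_left: fold axis v@8; visible region now rows[0,16) x cols[0,8) = 16x8
Op 2 fold_left: fold axis v@4; visible region now rows[0,16) x cols[0,4) = 16x4
Op 3 fold_left: fold axis v@2; visible region now rows[0,16) x cols[0,2) = 16x2
Op 4 cut(13, 1): punch at orig (13,1); cuts so far [(13, 1)]; region rows[0,16) x cols[0,2) = 16x2
Op 5 cut(4, 1): punch at orig (4,1); cuts so far [(4, 1), (13, 1)]; region rows[0,16) x cols[0,2) = 16x2
Op 6 cut(1, 1): punch at orig (1,1); cuts so far [(1, 1), (4, 1), (13, 1)]; region rows[0,16) x cols[0,2) = 16x2
Op 7 cut(12, 0): punch at orig (12,0); cuts so far [(1, 1), (4, 1), (12, 0), (13, 1)]; region rows[0,16) x cols[0,2) = 16x2
Unfold 1 (reflect across v@2): 8 holes -> [(1, 1), (1, 2), (4, 1), (4, 2), (12, 0), (12, 3), (13, 1), (13, 2)]
Unfold 2 (reflect across v@4): 16 holes -> [(1, 1), (1, 2), (1, 5), (1, 6), (4, 1), (4, 2), (4, 5), (4, 6), (12, 0), (12, 3), (12, 4), (12, 7), (13, 1), (13, 2), (13, 5), (13, 6)]
Unfold 3 (reflect across v@8): 32 holes -> [(1, 1), (1, 2), (1, 5), (1, 6), (1, 9), (1, 10), (1, 13), (1, 14), (4, 1), (4, 2), (4, 5), (4, 6), (4, 9), (4, 10), (4, 13), (4, 14), (12, 0), (12, 3), (12, 4), (12, 7), (12, 8), (12, 11), (12, 12), (12, 15), (13, 1), (13, 2), (13, 5), (13, 6), (13, 9), (13, 10), (13, 13), (13, 14)]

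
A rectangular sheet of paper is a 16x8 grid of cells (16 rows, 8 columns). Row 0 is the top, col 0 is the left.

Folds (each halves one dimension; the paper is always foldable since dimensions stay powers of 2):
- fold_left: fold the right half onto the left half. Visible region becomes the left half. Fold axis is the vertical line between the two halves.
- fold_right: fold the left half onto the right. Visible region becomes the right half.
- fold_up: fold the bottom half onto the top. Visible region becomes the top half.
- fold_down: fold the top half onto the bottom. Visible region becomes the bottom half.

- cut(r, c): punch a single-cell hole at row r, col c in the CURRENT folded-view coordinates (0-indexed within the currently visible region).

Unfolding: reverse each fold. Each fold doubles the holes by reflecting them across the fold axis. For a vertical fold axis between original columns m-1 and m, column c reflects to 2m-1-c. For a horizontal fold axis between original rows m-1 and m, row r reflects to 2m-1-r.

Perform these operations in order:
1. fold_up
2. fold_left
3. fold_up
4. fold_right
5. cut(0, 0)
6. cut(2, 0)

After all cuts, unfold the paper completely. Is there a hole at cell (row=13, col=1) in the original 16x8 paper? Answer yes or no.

Op 1 fold_up: fold axis h@8; visible region now rows[0,8) x cols[0,8) = 8x8
Op 2 fold_left: fold axis v@4; visible region now rows[0,8) x cols[0,4) = 8x4
Op 3 fold_up: fold axis h@4; visible region now rows[0,4) x cols[0,4) = 4x4
Op 4 fold_right: fold axis v@2; visible region now rows[0,4) x cols[2,4) = 4x2
Op 5 cut(0, 0): punch at orig (0,2); cuts so far [(0, 2)]; region rows[0,4) x cols[2,4) = 4x2
Op 6 cut(2, 0): punch at orig (2,2); cuts so far [(0, 2), (2, 2)]; region rows[0,4) x cols[2,4) = 4x2
Unfold 1 (reflect across v@2): 4 holes -> [(0, 1), (0, 2), (2, 1), (2, 2)]
Unfold 2 (reflect across h@4): 8 holes -> [(0, 1), (0, 2), (2, 1), (2, 2), (5, 1), (5, 2), (7, 1), (7, 2)]
Unfold 3 (reflect across v@4): 16 holes -> [(0, 1), (0, 2), (0, 5), (0, 6), (2, 1), (2, 2), (2, 5), (2, 6), (5, 1), (5, 2), (5, 5), (5, 6), (7, 1), (7, 2), (7, 5), (7, 6)]
Unfold 4 (reflect across h@8): 32 holes -> [(0, 1), (0, 2), (0, 5), (0, 6), (2, 1), (2, 2), (2, 5), (2, 6), (5, 1), (5, 2), (5, 5), (5, 6), (7, 1), (7, 2), (7, 5), (7, 6), (8, 1), (8, 2), (8, 5), (8, 6), (10, 1), (10, 2), (10, 5), (10, 6), (13, 1), (13, 2), (13, 5), (13, 6), (15, 1), (15, 2), (15, 5), (15, 6)]
Holes: [(0, 1), (0, 2), (0, 5), (0, 6), (2, 1), (2, 2), (2, 5), (2, 6), (5, 1), (5, 2), (5, 5), (5, 6), (7, 1), (7, 2), (7, 5), (7, 6), (8, 1), (8, 2), (8, 5), (8, 6), (10, 1), (10, 2), (10, 5), (10, 6), (13, 1), (13, 2), (13, 5), (13, 6), (15, 1), (15, 2), (15, 5), (15, 6)]

Answer: yes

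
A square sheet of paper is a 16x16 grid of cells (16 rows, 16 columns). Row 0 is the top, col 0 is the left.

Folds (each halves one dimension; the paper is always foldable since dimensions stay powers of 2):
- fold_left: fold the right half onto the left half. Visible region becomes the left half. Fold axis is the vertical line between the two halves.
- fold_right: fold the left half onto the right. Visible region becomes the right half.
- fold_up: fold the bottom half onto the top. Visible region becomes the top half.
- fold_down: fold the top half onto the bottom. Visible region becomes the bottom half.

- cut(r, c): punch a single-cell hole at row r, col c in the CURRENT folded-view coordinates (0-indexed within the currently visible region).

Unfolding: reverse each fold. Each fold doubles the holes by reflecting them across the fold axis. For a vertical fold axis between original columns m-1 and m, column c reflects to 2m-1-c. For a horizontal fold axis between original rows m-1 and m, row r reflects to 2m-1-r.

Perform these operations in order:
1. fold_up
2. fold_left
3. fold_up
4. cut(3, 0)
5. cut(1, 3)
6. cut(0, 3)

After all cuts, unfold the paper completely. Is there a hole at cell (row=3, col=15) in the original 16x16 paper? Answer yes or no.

Answer: yes

Derivation:
Op 1 fold_up: fold axis h@8; visible region now rows[0,8) x cols[0,16) = 8x16
Op 2 fold_left: fold axis v@8; visible region now rows[0,8) x cols[0,8) = 8x8
Op 3 fold_up: fold axis h@4; visible region now rows[0,4) x cols[0,8) = 4x8
Op 4 cut(3, 0): punch at orig (3,0); cuts so far [(3, 0)]; region rows[0,4) x cols[0,8) = 4x8
Op 5 cut(1, 3): punch at orig (1,3); cuts so far [(1, 3), (3, 0)]; region rows[0,4) x cols[0,8) = 4x8
Op 6 cut(0, 3): punch at orig (0,3); cuts so far [(0, 3), (1, 3), (3, 0)]; region rows[0,4) x cols[0,8) = 4x8
Unfold 1 (reflect across h@4): 6 holes -> [(0, 3), (1, 3), (3, 0), (4, 0), (6, 3), (7, 3)]
Unfold 2 (reflect across v@8): 12 holes -> [(0, 3), (0, 12), (1, 3), (1, 12), (3, 0), (3, 15), (4, 0), (4, 15), (6, 3), (6, 12), (7, 3), (7, 12)]
Unfold 3 (reflect across h@8): 24 holes -> [(0, 3), (0, 12), (1, 3), (1, 12), (3, 0), (3, 15), (4, 0), (4, 15), (6, 3), (6, 12), (7, 3), (7, 12), (8, 3), (8, 12), (9, 3), (9, 12), (11, 0), (11, 15), (12, 0), (12, 15), (14, 3), (14, 12), (15, 3), (15, 12)]
Holes: [(0, 3), (0, 12), (1, 3), (1, 12), (3, 0), (3, 15), (4, 0), (4, 15), (6, 3), (6, 12), (7, 3), (7, 12), (8, 3), (8, 12), (9, 3), (9, 12), (11, 0), (11, 15), (12, 0), (12, 15), (14, 3), (14, 12), (15, 3), (15, 12)]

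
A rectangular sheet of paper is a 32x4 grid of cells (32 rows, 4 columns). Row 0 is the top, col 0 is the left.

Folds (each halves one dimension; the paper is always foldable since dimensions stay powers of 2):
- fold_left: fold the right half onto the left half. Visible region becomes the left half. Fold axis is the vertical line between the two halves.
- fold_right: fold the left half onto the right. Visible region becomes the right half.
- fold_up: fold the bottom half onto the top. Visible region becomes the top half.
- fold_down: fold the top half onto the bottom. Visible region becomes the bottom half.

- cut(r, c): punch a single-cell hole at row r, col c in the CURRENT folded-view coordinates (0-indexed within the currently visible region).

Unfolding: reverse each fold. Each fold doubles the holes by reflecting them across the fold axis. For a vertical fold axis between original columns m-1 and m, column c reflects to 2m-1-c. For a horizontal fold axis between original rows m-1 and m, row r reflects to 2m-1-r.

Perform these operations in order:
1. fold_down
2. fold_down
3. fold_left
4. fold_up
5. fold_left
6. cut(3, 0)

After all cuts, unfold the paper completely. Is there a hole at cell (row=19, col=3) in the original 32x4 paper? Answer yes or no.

Op 1 fold_down: fold axis h@16; visible region now rows[16,32) x cols[0,4) = 16x4
Op 2 fold_down: fold axis h@24; visible region now rows[24,32) x cols[0,4) = 8x4
Op 3 fold_left: fold axis v@2; visible region now rows[24,32) x cols[0,2) = 8x2
Op 4 fold_up: fold axis h@28; visible region now rows[24,28) x cols[0,2) = 4x2
Op 5 fold_left: fold axis v@1; visible region now rows[24,28) x cols[0,1) = 4x1
Op 6 cut(3, 0): punch at orig (27,0); cuts so far [(27, 0)]; region rows[24,28) x cols[0,1) = 4x1
Unfold 1 (reflect across v@1): 2 holes -> [(27, 0), (27, 1)]
Unfold 2 (reflect across h@28): 4 holes -> [(27, 0), (27, 1), (28, 0), (28, 1)]
Unfold 3 (reflect across v@2): 8 holes -> [(27, 0), (27, 1), (27, 2), (27, 3), (28, 0), (28, 1), (28, 2), (28, 3)]
Unfold 4 (reflect across h@24): 16 holes -> [(19, 0), (19, 1), (19, 2), (19, 3), (20, 0), (20, 1), (20, 2), (20, 3), (27, 0), (27, 1), (27, 2), (27, 3), (28, 0), (28, 1), (28, 2), (28, 3)]
Unfold 5 (reflect across h@16): 32 holes -> [(3, 0), (3, 1), (3, 2), (3, 3), (4, 0), (4, 1), (4, 2), (4, 3), (11, 0), (11, 1), (11, 2), (11, 3), (12, 0), (12, 1), (12, 2), (12, 3), (19, 0), (19, 1), (19, 2), (19, 3), (20, 0), (20, 1), (20, 2), (20, 3), (27, 0), (27, 1), (27, 2), (27, 3), (28, 0), (28, 1), (28, 2), (28, 3)]
Holes: [(3, 0), (3, 1), (3, 2), (3, 3), (4, 0), (4, 1), (4, 2), (4, 3), (11, 0), (11, 1), (11, 2), (11, 3), (12, 0), (12, 1), (12, 2), (12, 3), (19, 0), (19, 1), (19, 2), (19, 3), (20, 0), (20, 1), (20, 2), (20, 3), (27, 0), (27, 1), (27, 2), (27, 3), (28, 0), (28, 1), (28, 2), (28, 3)]

Answer: yes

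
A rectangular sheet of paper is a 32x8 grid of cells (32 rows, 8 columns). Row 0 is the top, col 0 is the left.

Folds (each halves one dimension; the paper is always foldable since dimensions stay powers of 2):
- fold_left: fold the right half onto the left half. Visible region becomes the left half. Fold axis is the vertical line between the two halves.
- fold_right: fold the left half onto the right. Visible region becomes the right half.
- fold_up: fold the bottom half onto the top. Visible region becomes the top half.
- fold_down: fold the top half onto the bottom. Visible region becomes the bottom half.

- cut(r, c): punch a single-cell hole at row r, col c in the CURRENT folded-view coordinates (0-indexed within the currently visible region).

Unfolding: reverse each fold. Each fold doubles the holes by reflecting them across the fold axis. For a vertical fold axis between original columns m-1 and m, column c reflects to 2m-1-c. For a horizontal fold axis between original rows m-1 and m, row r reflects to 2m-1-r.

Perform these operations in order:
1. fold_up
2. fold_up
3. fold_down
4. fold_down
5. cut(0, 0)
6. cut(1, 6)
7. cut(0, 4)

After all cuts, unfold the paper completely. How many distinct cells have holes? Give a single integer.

Op 1 fold_up: fold axis h@16; visible region now rows[0,16) x cols[0,8) = 16x8
Op 2 fold_up: fold axis h@8; visible region now rows[0,8) x cols[0,8) = 8x8
Op 3 fold_down: fold axis h@4; visible region now rows[4,8) x cols[0,8) = 4x8
Op 4 fold_down: fold axis h@6; visible region now rows[6,8) x cols[0,8) = 2x8
Op 5 cut(0, 0): punch at orig (6,0); cuts so far [(6, 0)]; region rows[6,8) x cols[0,8) = 2x8
Op 6 cut(1, 6): punch at orig (7,6); cuts so far [(6, 0), (7, 6)]; region rows[6,8) x cols[0,8) = 2x8
Op 7 cut(0, 4): punch at orig (6,4); cuts so far [(6, 0), (6, 4), (7, 6)]; region rows[6,8) x cols[0,8) = 2x8
Unfold 1 (reflect across h@6): 6 holes -> [(4, 6), (5, 0), (5, 4), (6, 0), (6, 4), (7, 6)]
Unfold 2 (reflect across h@4): 12 holes -> [(0, 6), (1, 0), (1, 4), (2, 0), (2, 4), (3, 6), (4, 6), (5, 0), (5, 4), (6, 0), (6, 4), (7, 6)]
Unfold 3 (reflect across h@8): 24 holes -> [(0, 6), (1, 0), (1, 4), (2, 0), (2, 4), (3, 6), (4, 6), (5, 0), (5, 4), (6, 0), (6, 4), (7, 6), (8, 6), (9, 0), (9, 4), (10, 0), (10, 4), (11, 6), (12, 6), (13, 0), (13, 4), (14, 0), (14, 4), (15, 6)]
Unfold 4 (reflect across h@16): 48 holes -> [(0, 6), (1, 0), (1, 4), (2, 0), (2, 4), (3, 6), (4, 6), (5, 0), (5, 4), (6, 0), (6, 4), (7, 6), (8, 6), (9, 0), (9, 4), (10, 0), (10, 4), (11, 6), (12, 6), (13, 0), (13, 4), (14, 0), (14, 4), (15, 6), (16, 6), (17, 0), (17, 4), (18, 0), (18, 4), (19, 6), (20, 6), (21, 0), (21, 4), (22, 0), (22, 4), (23, 6), (24, 6), (25, 0), (25, 4), (26, 0), (26, 4), (27, 6), (28, 6), (29, 0), (29, 4), (30, 0), (30, 4), (31, 6)]

Answer: 48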